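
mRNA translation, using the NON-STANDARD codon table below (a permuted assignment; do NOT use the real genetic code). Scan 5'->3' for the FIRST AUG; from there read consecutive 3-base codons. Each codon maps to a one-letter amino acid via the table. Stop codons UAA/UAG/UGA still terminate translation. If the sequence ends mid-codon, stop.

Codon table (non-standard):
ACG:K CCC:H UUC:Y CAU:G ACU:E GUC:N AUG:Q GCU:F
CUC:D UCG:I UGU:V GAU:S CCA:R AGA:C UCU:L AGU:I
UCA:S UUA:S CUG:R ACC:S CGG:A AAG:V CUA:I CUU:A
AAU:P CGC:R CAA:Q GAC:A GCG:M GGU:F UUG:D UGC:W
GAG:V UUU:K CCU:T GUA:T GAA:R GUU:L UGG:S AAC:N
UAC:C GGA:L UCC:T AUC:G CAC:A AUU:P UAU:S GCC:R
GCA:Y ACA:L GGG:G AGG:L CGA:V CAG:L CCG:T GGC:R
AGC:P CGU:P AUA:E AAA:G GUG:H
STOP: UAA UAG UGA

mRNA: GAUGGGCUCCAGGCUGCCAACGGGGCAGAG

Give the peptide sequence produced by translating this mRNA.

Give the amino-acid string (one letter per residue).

Answer: QRTLRRKGL

Derivation:
start AUG at pos 1
pos 1: AUG -> Q; peptide=Q
pos 4: GGC -> R; peptide=QR
pos 7: UCC -> T; peptide=QRT
pos 10: AGG -> L; peptide=QRTL
pos 13: CUG -> R; peptide=QRTLR
pos 16: CCA -> R; peptide=QRTLRR
pos 19: ACG -> K; peptide=QRTLRRK
pos 22: GGG -> G; peptide=QRTLRRKG
pos 25: CAG -> L; peptide=QRTLRRKGL
pos 28: only 2 nt remain (<3), stop (end of mRNA)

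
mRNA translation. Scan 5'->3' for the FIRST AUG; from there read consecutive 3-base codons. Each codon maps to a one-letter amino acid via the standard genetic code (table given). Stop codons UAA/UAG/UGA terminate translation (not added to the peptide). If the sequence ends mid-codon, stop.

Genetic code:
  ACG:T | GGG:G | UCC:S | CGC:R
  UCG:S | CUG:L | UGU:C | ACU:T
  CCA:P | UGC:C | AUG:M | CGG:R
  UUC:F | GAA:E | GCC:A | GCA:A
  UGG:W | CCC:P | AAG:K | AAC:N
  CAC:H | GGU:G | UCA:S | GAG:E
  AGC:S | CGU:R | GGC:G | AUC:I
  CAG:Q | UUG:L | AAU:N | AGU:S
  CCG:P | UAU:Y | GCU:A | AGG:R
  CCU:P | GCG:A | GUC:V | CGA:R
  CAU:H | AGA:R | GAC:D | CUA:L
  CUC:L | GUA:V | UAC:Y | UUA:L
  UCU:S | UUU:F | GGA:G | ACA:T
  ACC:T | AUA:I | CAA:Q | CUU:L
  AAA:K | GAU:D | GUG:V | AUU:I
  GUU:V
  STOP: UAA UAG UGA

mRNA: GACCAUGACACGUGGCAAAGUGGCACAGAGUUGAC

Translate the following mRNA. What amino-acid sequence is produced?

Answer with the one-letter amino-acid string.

start AUG at pos 4
pos 4: AUG -> M; peptide=M
pos 7: ACA -> T; peptide=MT
pos 10: CGU -> R; peptide=MTR
pos 13: GGC -> G; peptide=MTRG
pos 16: AAA -> K; peptide=MTRGK
pos 19: GUG -> V; peptide=MTRGKV
pos 22: GCA -> A; peptide=MTRGKVA
pos 25: CAG -> Q; peptide=MTRGKVAQ
pos 28: AGU -> S; peptide=MTRGKVAQS
pos 31: UGA -> STOP

Answer: MTRGKVAQS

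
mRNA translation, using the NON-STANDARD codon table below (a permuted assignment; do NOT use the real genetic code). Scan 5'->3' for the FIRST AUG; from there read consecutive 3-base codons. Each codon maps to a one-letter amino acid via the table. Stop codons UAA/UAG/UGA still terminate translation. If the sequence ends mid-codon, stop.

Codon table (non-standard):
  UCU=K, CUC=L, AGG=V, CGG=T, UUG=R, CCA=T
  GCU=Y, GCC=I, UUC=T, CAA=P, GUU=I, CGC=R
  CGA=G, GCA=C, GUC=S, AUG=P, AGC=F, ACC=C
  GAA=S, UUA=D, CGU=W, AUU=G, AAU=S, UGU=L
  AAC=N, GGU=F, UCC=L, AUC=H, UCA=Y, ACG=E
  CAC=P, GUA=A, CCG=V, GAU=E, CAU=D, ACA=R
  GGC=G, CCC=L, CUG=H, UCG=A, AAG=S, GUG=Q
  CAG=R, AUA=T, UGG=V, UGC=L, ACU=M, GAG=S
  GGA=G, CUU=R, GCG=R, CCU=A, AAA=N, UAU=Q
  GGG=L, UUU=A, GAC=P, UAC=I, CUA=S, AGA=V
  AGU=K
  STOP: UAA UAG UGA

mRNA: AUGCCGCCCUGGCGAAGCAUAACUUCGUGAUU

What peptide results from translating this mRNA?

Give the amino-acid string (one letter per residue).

start AUG at pos 0
pos 0: AUG -> P; peptide=P
pos 3: CCG -> V; peptide=PV
pos 6: CCC -> L; peptide=PVL
pos 9: UGG -> V; peptide=PVLV
pos 12: CGA -> G; peptide=PVLVG
pos 15: AGC -> F; peptide=PVLVGF
pos 18: AUA -> T; peptide=PVLVGFT
pos 21: ACU -> M; peptide=PVLVGFTM
pos 24: UCG -> A; peptide=PVLVGFTMA
pos 27: UGA -> STOP

Answer: PVLVGFTMA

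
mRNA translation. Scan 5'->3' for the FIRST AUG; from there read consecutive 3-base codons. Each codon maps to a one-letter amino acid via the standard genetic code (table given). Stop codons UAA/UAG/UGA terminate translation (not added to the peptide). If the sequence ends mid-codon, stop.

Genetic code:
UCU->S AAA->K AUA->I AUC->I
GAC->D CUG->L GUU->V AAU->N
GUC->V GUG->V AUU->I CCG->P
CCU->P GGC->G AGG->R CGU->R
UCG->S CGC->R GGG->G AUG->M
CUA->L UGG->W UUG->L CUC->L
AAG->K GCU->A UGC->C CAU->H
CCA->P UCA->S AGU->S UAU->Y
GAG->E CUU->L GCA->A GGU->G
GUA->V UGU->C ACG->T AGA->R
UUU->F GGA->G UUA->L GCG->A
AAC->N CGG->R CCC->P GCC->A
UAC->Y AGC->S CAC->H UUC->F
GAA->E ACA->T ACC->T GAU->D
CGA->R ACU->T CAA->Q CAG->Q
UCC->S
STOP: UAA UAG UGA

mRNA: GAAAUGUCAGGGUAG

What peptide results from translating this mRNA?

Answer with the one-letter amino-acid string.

start AUG at pos 3
pos 3: AUG -> M; peptide=M
pos 6: UCA -> S; peptide=MS
pos 9: GGG -> G; peptide=MSG
pos 12: UAG -> STOP

Answer: MSG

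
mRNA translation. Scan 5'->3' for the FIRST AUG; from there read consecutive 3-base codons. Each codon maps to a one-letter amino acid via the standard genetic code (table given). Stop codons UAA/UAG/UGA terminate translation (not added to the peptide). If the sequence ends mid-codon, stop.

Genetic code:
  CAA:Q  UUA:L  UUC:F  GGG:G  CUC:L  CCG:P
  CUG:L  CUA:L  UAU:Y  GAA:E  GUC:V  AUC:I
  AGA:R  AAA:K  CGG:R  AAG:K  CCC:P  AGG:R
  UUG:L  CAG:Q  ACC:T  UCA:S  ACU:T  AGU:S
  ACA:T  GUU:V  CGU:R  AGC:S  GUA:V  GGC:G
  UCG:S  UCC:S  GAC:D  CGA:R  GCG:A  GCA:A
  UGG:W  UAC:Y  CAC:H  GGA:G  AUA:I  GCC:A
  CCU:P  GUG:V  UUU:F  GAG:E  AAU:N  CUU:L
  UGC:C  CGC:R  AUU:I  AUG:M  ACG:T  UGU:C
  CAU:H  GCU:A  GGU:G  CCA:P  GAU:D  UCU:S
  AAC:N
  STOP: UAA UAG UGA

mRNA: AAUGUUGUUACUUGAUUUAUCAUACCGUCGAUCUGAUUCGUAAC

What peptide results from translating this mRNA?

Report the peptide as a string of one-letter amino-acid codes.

start AUG at pos 1
pos 1: AUG -> M; peptide=M
pos 4: UUG -> L; peptide=ML
pos 7: UUA -> L; peptide=MLL
pos 10: CUU -> L; peptide=MLLL
pos 13: GAU -> D; peptide=MLLLD
pos 16: UUA -> L; peptide=MLLLDL
pos 19: UCA -> S; peptide=MLLLDLS
pos 22: UAC -> Y; peptide=MLLLDLSY
pos 25: CGU -> R; peptide=MLLLDLSYR
pos 28: CGA -> R; peptide=MLLLDLSYRR
pos 31: UCU -> S; peptide=MLLLDLSYRRS
pos 34: GAU -> D; peptide=MLLLDLSYRRSD
pos 37: UCG -> S; peptide=MLLLDLSYRRSDS
pos 40: UAA -> STOP

Answer: MLLLDLSYRRSDS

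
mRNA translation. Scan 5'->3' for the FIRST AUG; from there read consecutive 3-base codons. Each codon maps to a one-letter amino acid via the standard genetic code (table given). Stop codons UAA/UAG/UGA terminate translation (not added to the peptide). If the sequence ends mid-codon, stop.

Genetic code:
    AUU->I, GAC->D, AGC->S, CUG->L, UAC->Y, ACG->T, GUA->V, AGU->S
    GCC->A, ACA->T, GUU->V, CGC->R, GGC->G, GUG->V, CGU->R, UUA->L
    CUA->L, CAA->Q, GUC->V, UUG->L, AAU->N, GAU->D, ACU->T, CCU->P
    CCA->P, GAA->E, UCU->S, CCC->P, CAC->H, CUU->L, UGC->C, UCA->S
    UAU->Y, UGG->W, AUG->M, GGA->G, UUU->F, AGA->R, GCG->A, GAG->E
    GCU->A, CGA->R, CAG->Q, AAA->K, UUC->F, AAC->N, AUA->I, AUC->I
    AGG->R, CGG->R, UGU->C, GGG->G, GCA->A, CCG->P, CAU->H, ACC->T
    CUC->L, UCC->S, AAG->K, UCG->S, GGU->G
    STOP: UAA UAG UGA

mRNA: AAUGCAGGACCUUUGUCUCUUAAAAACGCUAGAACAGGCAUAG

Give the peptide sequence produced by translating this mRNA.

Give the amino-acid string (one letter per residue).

start AUG at pos 1
pos 1: AUG -> M; peptide=M
pos 4: CAG -> Q; peptide=MQ
pos 7: GAC -> D; peptide=MQD
pos 10: CUU -> L; peptide=MQDL
pos 13: UGU -> C; peptide=MQDLC
pos 16: CUC -> L; peptide=MQDLCL
pos 19: UUA -> L; peptide=MQDLCLL
pos 22: AAA -> K; peptide=MQDLCLLK
pos 25: ACG -> T; peptide=MQDLCLLKT
pos 28: CUA -> L; peptide=MQDLCLLKTL
pos 31: GAA -> E; peptide=MQDLCLLKTLE
pos 34: CAG -> Q; peptide=MQDLCLLKTLEQ
pos 37: GCA -> A; peptide=MQDLCLLKTLEQA
pos 40: UAG -> STOP

Answer: MQDLCLLKTLEQA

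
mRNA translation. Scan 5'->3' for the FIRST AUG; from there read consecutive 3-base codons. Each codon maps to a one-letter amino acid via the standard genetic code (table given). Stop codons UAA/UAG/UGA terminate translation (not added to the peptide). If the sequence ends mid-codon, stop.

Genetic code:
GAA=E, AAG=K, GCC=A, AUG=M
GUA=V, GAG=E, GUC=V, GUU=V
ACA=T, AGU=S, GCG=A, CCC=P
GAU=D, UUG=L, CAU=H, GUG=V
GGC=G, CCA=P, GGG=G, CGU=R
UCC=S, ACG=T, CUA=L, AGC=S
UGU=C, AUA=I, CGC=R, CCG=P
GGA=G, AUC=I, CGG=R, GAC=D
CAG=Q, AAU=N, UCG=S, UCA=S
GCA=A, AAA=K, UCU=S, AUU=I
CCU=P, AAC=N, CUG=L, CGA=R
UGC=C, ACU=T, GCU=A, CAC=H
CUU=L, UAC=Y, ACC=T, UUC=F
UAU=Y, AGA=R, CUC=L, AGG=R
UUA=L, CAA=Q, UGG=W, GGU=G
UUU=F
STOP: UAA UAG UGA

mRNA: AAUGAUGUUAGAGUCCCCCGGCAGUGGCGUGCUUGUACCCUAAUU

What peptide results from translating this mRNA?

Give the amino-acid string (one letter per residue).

Answer: MMLESPGSGVLVP

Derivation:
start AUG at pos 1
pos 1: AUG -> M; peptide=M
pos 4: AUG -> M; peptide=MM
pos 7: UUA -> L; peptide=MML
pos 10: GAG -> E; peptide=MMLE
pos 13: UCC -> S; peptide=MMLES
pos 16: CCC -> P; peptide=MMLESP
pos 19: GGC -> G; peptide=MMLESPG
pos 22: AGU -> S; peptide=MMLESPGS
pos 25: GGC -> G; peptide=MMLESPGSG
pos 28: GUG -> V; peptide=MMLESPGSGV
pos 31: CUU -> L; peptide=MMLESPGSGVL
pos 34: GUA -> V; peptide=MMLESPGSGVLV
pos 37: CCC -> P; peptide=MMLESPGSGVLVP
pos 40: UAA -> STOP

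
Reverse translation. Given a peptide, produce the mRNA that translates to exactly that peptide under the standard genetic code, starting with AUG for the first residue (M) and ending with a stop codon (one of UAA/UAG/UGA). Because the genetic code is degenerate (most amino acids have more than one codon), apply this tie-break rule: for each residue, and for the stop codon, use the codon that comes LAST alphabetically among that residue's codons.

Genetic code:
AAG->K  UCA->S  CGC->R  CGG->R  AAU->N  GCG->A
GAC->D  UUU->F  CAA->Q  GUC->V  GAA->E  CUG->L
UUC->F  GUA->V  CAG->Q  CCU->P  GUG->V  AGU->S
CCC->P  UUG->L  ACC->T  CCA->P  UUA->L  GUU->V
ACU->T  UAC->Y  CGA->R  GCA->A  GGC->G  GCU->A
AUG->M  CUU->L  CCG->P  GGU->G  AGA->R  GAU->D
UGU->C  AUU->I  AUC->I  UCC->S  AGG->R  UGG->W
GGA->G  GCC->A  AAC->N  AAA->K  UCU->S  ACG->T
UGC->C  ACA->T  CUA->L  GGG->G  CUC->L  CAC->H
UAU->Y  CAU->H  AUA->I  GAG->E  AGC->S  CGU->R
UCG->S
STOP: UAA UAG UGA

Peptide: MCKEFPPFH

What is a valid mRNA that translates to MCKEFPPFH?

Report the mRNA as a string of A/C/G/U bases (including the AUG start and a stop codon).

residue 1: M -> AUG (start codon)
residue 2: C codons sorted = UGC,UGU -> pick last = UGU
residue 3: K codons sorted = AAA,AAG -> pick last = AAG
residue 4: E codons sorted = GAA,GAG -> pick last = GAG
residue 5: F codons sorted = UUC,UUU -> pick last = UUU
residue 6: P codons sorted = CCA,CCC,CCG,CCU -> pick last = CCU
residue 7: P codons sorted = CCA,CCC,CCG,CCU -> pick last = CCU
residue 8: F codons sorted = UUC,UUU -> pick last = UUU
residue 9: H codons sorted = CAC,CAU -> pick last = CAU
terminator: stop codons sorted = UAA,UAG,UGA -> pick last = UGA

Answer: mRNA: AUGUGUAAGGAGUUUCCUCCUUUUCAUUGA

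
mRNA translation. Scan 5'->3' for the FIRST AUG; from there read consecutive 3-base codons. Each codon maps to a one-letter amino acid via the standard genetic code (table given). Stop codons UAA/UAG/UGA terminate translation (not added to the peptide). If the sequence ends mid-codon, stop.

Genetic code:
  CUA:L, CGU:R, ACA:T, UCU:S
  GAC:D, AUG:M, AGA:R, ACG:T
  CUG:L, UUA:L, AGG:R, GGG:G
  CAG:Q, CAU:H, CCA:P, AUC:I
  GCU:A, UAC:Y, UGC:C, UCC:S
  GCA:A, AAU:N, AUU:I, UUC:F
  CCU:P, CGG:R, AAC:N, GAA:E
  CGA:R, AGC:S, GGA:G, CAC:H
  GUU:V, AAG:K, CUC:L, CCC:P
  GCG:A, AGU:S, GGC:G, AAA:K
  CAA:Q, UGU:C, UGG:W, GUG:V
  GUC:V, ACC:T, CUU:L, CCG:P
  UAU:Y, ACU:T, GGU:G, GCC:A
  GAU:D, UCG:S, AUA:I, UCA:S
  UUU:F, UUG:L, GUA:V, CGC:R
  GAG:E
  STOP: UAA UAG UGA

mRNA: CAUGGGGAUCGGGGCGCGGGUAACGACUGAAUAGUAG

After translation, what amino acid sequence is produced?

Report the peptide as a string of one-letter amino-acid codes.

start AUG at pos 1
pos 1: AUG -> M; peptide=M
pos 4: GGG -> G; peptide=MG
pos 7: AUC -> I; peptide=MGI
pos 10: GGG -> G; peptide=MGIG
pos 13: GCG -> A; peptide=MGIGA
pos 16: CGG -> R; peptide=MGIGAR
pos 19: GUA -> V; peptide=MGIGARV
pos 22: ACG -> T; peptide=MGIGARVT
pos 25: ACU -> T; peptide=MGIGARVTT
pos 28: GAA -> E; peptide=MGIGARVTTE
pos 31: UAG -> STOP

Answer: MGIGARVTTE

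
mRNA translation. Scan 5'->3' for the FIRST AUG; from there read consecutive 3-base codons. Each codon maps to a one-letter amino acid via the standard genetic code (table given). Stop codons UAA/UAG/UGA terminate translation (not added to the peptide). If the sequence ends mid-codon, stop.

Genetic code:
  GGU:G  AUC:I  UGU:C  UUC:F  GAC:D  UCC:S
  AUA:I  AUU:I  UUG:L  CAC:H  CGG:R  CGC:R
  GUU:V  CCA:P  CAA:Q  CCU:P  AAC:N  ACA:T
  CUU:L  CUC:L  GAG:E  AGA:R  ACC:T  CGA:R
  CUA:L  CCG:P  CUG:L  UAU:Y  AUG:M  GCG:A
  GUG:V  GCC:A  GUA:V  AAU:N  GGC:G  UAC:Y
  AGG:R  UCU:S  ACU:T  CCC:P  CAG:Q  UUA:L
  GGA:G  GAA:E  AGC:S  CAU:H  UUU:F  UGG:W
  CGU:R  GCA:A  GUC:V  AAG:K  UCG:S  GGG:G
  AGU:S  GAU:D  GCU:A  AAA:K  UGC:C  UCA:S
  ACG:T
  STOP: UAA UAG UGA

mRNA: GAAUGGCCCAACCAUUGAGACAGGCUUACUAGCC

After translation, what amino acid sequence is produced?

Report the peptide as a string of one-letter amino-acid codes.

start AUG at pos 2
pos 2: AUG -> M; peptide=M
pos 5: GCC -> A; peptide=MA
pos 8: CAA -> Q; peptide=MAQ
pos 11: CCA -> P; peptide=MAQP
pos 14: UUG -> L; peptide=MAQPL
pos 17: AGA -> R; peptide=MAQPLR
pos 20: CAG -> Q; peptide=MAQPLRQ
pos 23: GCU -> A; peptide=MAQPLRQA
pos 26: UAC -> Y; peptide=MAQPLRQAY
pos 29: UAG -> STOP

Answer: MAQPLRQAY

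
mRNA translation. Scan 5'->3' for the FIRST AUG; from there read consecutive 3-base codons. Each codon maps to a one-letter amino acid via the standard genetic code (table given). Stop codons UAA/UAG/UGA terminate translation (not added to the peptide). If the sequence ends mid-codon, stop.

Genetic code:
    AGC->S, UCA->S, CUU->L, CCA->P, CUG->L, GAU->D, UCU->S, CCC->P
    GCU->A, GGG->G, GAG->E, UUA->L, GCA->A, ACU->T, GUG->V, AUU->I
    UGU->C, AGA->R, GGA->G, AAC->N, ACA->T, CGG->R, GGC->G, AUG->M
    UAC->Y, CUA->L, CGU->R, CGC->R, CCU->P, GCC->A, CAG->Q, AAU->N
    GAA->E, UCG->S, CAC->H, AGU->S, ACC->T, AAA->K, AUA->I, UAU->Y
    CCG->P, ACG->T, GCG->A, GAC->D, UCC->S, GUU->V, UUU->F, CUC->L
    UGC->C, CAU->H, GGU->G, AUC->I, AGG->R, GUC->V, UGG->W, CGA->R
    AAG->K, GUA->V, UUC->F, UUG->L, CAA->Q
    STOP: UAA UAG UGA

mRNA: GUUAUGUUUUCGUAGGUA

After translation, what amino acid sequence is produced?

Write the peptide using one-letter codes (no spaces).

start AUG at pos 3
pos 3: AUG -> M; peptide=M
pos 6: UUU -> F; peptide=MF
pos 9: UCG -> S; peptide=MFS
pos 12: UAG -> STOP

Answer: MFS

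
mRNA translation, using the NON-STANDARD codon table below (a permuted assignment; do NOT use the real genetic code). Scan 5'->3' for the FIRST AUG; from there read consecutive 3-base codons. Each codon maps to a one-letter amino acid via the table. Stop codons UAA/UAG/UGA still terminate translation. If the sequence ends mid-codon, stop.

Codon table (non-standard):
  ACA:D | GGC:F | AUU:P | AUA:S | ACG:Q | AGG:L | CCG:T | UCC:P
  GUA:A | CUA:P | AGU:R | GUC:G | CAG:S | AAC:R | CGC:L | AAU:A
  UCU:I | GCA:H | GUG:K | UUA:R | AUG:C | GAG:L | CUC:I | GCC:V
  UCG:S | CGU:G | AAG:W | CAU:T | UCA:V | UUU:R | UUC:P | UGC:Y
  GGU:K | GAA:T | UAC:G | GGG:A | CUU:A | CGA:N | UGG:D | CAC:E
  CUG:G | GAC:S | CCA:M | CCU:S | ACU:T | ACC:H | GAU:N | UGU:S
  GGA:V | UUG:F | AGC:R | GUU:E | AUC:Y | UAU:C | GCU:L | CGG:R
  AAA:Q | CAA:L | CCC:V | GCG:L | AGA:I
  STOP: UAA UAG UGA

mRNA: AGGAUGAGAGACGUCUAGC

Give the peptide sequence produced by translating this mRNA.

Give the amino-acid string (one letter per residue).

start AUG at pos 3
pos 3: AUG -> C; peptide=C
pos 6: AGA -> I; peptide=CI
pos 9: GAC -> S; peptide=CIS
pos 12: GUC -> G; peptide=CISG
pos 15: UAG -> STOP

Answer: CISG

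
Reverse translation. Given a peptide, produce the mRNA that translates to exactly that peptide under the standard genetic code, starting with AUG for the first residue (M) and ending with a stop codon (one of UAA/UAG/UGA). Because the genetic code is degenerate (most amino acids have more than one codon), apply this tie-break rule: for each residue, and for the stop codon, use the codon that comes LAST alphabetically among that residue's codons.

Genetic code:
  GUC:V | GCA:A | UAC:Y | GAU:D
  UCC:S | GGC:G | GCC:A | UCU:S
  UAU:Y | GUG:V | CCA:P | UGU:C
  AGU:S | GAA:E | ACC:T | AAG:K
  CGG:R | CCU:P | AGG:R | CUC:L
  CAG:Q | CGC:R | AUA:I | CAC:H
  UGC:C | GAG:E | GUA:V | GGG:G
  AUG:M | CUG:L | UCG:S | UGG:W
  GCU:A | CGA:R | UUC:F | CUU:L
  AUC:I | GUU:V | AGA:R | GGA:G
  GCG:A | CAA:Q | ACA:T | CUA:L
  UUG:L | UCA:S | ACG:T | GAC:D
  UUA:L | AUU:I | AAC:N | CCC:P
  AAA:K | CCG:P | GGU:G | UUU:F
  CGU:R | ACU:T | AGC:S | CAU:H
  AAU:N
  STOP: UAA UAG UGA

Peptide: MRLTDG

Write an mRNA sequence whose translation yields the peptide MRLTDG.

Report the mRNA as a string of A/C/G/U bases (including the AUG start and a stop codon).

residue 1: M -> AUG (start codon)
residue 2: R codons sorted = AGA,AGG,CGA,CGC,CGG,CGU -> pick last = CGU
residue 3: L codons sorted = CUA,CUC,CUG,CUU,UUA,UUG -> pick last = UUG
residue 4: T codons sorted = ACA,ACC,ACG,ACU -> pick last = ACU
residue 5: D codons sorted = GAC,GAU -> pick last = GAU
residue 6: G codons sorted = GGA,GGC,GGG,GGU -> pick last = GGU
terminator: stop codons sorted = UAA,UAG,UGA -> pick last = UGA

Answer: mRNA: AUGCGUUUGACUGAUGGUUGA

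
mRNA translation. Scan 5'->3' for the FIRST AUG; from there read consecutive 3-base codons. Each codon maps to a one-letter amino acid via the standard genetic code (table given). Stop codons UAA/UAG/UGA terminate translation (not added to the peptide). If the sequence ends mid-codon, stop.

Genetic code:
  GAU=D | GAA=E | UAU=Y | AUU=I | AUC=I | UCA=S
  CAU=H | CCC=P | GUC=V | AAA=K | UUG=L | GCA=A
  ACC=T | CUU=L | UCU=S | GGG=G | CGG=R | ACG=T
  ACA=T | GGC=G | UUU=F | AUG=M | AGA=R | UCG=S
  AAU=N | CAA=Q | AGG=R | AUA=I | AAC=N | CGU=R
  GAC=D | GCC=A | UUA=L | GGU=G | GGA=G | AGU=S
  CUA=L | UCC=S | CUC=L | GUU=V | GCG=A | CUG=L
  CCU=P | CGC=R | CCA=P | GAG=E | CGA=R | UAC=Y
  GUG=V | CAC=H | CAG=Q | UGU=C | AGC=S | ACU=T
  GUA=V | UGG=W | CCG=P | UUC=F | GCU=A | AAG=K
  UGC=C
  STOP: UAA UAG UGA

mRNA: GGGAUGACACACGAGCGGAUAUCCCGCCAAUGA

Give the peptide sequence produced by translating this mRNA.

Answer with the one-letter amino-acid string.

start AUG at pos 3
pos 3: AUG -> M; peptide=M
pos 6: ACA -> T; peptide=MT
pos 9: CAC -> H; peptide=MTH
pos 12: GAG -> E; peptide=MTHE
pos 15: CGG -> R; peptide=MTHER
pos 18: AUA -> I; peptide=MTHERI
pos 21: UCC -> S; peptide=MTHERIS
pos 24: CGC -> R; peptide=MTHERISR
pos 27: CAA -> Q; peptide=MTHERISRQ
pos 30: UGA -> STOP

Answer: MTHERISRQ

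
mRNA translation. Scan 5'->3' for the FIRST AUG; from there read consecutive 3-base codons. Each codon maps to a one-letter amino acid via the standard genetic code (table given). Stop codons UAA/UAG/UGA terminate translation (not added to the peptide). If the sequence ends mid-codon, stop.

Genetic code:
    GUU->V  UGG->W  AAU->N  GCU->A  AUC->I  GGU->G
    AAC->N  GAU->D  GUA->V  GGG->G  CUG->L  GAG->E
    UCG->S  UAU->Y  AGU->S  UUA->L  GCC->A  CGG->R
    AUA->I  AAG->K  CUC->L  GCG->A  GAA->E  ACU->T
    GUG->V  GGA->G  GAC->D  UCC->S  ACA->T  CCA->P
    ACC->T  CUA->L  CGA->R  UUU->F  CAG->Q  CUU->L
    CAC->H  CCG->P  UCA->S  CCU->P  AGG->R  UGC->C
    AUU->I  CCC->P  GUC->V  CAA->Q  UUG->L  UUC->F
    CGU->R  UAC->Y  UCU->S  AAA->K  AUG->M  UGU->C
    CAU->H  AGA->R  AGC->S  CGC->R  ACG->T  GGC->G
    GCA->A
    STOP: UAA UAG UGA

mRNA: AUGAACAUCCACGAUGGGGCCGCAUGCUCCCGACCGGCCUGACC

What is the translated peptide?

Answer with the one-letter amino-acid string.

start AUG at pos 0
pos 0: AUG -> M; peptide=M
pos 3: AAC -> N; peptide=MN
pos 6: AUC -> I; peptide=MNI
pos 9: CAC -> H; peptide=MNIH
pos 12: GAU -> D; peptide=MNIHD
pos 15: GGG -> G; peptide=MNIHDG
pos 18: GCC -> A; peptide=MNIHDGA
pos 21: GCA -> A; peptide=MNIHDGAA
pos 24: UGC -> C; peptide=MNIHDGAAC
pos 27: UCC -> S; peptide=MNIHDGAACS
pos 30: CGA -> R; peptide=MNIHDGAACSR
pos 33: CCG -> P; peptide=MNIHDGAACSRP
pos 36: GCC -> A; peptide=MNIHDGAACSRPA
pos 39: UGA -> STOP

Answer: MNIHDGAACSRPA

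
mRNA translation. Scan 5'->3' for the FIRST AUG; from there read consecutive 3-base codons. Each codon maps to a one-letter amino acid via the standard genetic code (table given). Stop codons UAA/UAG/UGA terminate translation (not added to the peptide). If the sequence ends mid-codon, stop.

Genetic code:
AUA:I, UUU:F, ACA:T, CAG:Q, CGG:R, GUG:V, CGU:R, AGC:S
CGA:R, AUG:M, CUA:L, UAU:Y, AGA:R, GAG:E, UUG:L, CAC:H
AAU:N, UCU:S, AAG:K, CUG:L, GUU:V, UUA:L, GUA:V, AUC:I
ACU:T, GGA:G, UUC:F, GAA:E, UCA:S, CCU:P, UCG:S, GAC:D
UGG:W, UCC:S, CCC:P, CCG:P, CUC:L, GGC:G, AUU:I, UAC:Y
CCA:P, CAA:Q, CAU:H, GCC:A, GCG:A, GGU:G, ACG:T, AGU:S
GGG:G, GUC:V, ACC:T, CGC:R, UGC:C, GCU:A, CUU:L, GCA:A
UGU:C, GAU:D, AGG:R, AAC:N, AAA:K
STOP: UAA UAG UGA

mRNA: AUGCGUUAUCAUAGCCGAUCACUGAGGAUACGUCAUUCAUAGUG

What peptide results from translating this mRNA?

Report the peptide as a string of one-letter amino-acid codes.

start AUG at pos 0
pos 0: AUG -> M; peptide=M
pos 3: CGU -> R; peptide=MR
pos 6: UAU -> Y; peptide=MRY
pos 9: CAU -> H; peptide=MRYH
pos 12: AGC -> S; peptide=MRYHS
pos 15: CGA -> R; peptide=MRYHSR
pos 18: UCA -> S; peptide=MRYHSRS
pos 21: CUG -> L; peptide=MRYHSRSL
pos 24: AGG -> R; peptide=MRYHSRSLR
pos 27: AUA -> I; peptide=MRYHSRSLRI
pos 30: CGU -> R; peptide=MRYHSRSLRIR
pos 33: CAU -> H; peptide=MRYHSRSLRIRH
pos 36: UCA -> S; peptide=MRYHSRSLRIRHS
pos 39: UAG -> STOP

Answer: MRYHSRSLRIRHS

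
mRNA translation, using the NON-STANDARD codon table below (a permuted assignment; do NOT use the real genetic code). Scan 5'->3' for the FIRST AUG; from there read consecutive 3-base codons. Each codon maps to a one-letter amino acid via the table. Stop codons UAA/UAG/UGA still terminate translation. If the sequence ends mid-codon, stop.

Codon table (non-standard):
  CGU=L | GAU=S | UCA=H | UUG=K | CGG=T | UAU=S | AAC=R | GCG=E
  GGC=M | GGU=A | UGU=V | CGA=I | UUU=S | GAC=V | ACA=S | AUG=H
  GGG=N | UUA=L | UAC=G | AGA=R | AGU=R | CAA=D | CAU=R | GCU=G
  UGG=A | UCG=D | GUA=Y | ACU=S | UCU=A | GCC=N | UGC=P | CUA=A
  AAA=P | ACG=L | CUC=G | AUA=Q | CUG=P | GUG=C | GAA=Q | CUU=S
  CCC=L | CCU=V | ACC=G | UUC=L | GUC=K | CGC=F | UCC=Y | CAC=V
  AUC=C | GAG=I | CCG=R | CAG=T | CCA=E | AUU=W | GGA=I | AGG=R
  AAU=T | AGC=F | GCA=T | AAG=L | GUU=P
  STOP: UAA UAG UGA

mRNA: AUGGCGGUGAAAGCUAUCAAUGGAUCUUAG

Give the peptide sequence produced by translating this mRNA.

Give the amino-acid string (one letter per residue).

start AUG at pos 0
pos 0: AUG -> H; peptide=H
pos 3: GCG -> E; peptide=HE
pos 6: GUG -> C; peptide=HEC
pos 9: AAA -> P; peptide=HECP
pos 12: GCU -> G; peptide=HECPG
pos 15: AUC -> C; peptide=HECPGC
pos 18: AAU -> T; peptide=HECPGCT
pos 21: GGA -> I; peptide=HECPGCTI
pos 24: UCU -> A; peptide=HECPGCTIA
pos 27: UAG -> STOP

Answer: HECPGCTIA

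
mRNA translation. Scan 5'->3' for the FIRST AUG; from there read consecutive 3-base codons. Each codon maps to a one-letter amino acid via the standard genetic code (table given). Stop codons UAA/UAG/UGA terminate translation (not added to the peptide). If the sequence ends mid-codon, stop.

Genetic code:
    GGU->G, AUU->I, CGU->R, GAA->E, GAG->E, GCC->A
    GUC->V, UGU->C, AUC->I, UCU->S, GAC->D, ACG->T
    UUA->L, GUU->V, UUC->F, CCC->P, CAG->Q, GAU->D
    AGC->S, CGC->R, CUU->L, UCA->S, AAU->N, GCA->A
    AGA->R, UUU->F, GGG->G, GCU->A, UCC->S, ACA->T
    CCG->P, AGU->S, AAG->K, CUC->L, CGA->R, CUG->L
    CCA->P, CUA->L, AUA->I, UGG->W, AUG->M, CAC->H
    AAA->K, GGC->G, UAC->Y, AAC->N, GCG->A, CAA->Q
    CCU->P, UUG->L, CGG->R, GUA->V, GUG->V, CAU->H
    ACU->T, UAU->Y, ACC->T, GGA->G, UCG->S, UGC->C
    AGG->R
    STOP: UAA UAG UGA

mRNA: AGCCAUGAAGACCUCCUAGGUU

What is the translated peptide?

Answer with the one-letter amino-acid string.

Answer: MKTS

Derivation:
start AUG at pos 4
pos 4: AUG -> M; peptide=M
pos 7: AAG -> K; peptide=MK
pos 10: ACC -> T; peptide=MKT
pos 13: UCC -> S; peptide=MKTS
pos 16: UAG -> STOP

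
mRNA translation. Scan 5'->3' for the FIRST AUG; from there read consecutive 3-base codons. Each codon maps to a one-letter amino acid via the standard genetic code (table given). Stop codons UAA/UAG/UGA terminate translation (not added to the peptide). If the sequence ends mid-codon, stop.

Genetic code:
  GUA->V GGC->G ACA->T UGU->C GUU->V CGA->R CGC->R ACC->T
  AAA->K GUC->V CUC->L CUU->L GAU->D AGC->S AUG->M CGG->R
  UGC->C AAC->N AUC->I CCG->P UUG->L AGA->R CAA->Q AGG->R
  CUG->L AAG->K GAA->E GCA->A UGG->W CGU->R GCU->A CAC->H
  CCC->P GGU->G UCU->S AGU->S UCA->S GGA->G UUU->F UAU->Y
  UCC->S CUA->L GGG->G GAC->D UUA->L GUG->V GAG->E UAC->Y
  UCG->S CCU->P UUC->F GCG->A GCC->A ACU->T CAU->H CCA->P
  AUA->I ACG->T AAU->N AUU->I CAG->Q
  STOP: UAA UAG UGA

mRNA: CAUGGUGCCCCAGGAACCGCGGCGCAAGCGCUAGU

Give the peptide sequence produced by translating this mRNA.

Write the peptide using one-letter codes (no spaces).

start AUG at pos 1
pos 1: AUG -> M; peptide=M
pos 4: GUG -> V; peptide=MV
pos 7: CCC -> P; peptide=MVP
pos 10: CAG -> Q; peptide=MVPQ
pos 13: GAA -> E; peptide=MVPQE
pos 16: CCG -> P; peptide=MVPQEP
pos 19: CGG -> R; peptide=MVPQEPR
pos 22: CGC -> R; peptide=MVPQEPRR
pos 25: AAG -> K; peptide=MVPQEPRRK
pos 28: CGC -> R; peptide=MVPQEPRRKR
pos 31: UAG -> STOP

Answer: MVPQEPRRKR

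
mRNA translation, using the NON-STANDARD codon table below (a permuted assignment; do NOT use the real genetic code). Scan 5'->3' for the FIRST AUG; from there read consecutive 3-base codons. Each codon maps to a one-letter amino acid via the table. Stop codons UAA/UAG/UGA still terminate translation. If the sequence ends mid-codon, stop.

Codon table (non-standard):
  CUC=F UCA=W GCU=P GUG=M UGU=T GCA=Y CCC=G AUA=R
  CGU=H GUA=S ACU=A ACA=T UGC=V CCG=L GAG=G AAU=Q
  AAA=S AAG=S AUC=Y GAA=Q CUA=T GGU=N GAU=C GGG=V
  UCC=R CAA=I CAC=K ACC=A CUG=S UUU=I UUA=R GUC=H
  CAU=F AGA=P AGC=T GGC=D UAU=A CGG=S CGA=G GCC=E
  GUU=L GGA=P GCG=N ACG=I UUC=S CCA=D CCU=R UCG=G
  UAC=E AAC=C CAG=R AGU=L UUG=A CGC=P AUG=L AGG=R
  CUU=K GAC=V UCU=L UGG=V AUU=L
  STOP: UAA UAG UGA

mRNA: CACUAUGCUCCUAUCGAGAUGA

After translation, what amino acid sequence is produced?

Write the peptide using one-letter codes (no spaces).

Answer: LFTGP

Derivation:
start AUG at pos 4
pos 4: AUG -> L; peptide=L
pos 7: CUC -> F; peptide=LF
pos 10: CUA -> T; peptide=LFT
pos 13: UCG -> G; peptide=LFTG
pos 16: AGA -> P; peptide=LFTGP
pos 19: UGA -> STOP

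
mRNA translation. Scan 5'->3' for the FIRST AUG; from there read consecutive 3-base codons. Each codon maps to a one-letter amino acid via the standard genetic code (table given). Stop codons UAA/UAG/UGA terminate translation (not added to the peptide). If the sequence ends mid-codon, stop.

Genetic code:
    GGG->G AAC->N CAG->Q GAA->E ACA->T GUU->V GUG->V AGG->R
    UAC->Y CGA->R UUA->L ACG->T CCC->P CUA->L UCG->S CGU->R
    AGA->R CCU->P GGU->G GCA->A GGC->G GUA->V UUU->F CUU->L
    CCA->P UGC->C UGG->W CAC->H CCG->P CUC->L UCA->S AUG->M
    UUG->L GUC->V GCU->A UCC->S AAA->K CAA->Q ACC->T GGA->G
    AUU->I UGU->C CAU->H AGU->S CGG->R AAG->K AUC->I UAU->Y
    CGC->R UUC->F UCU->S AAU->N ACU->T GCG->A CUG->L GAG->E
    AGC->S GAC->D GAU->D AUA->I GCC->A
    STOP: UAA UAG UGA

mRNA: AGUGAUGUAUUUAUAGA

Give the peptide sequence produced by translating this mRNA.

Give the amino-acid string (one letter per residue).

start AUG at pos 4
pos 4: AUG -> M; peptide=M
pos 7: UAU -> Y; peptide=MY
pos 10: UUA -> L; peptide=MYL
pos 13: UAG -> STOP

Answer: MYL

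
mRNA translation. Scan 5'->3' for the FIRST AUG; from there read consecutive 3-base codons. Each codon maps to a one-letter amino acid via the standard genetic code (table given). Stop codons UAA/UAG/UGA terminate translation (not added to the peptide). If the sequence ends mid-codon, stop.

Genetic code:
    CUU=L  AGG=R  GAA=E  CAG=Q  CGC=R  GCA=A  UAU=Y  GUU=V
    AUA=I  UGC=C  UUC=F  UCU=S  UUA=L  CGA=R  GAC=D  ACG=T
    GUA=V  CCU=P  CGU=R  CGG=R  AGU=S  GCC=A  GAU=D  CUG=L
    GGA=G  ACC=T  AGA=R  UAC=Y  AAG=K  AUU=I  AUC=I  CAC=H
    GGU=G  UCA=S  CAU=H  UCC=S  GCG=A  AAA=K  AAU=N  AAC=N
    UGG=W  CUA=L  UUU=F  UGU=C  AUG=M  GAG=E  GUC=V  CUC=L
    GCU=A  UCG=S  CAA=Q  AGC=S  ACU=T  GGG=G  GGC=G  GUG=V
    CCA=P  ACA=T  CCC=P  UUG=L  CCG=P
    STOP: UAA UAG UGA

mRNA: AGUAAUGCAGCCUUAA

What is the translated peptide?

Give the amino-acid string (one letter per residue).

start AUG at pos 4
pos 4: AUG -> M; peptide=M
pos 7: CAG -> Q; peptide=MQ
pos 10: CCU -> P; peptide=MQP
pos 13: UAA -> STOP

Answer: MQP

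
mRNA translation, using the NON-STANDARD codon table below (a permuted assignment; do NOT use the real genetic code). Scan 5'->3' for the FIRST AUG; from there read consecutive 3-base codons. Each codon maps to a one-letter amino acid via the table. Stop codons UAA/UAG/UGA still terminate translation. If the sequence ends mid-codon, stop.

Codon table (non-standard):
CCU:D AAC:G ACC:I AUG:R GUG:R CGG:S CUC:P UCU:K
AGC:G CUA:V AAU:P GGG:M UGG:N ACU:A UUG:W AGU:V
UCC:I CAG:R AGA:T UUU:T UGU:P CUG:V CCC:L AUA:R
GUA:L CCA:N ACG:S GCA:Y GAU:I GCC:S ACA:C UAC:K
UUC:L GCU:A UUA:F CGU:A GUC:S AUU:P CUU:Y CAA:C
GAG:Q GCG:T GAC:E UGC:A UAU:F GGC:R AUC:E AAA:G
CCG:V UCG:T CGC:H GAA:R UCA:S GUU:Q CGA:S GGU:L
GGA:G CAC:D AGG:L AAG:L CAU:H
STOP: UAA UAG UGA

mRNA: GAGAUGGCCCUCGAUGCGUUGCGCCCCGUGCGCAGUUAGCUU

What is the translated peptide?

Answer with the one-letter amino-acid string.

Answer: RSPITWHLRHV

Derivation:
start AUG at pos 3
pos 3: AUG -> R; peptide=R
pos 6: GCC -> S; peptide=RS
pos 9: CUC -> P; peptide=RSP
pos 12: GAU -> I; peptide=RSPI
pos 15: GCG -> T; peptide=RSPIT
pos 18: UUG -> W; peptide=RSPITW
pos 21: CGC -> H; peptide=RSPITWH
pos 24: CCC -> L; peptide=RSPITWHL
pos 27: GUG -> R; peptide=RSPITWHLR
pos 30: CGC -> H; peptide=RSPITWHLRH
pos 33: AGU -> V; peptide=RSPITWHLRHV
pos 36: UAG -> STOP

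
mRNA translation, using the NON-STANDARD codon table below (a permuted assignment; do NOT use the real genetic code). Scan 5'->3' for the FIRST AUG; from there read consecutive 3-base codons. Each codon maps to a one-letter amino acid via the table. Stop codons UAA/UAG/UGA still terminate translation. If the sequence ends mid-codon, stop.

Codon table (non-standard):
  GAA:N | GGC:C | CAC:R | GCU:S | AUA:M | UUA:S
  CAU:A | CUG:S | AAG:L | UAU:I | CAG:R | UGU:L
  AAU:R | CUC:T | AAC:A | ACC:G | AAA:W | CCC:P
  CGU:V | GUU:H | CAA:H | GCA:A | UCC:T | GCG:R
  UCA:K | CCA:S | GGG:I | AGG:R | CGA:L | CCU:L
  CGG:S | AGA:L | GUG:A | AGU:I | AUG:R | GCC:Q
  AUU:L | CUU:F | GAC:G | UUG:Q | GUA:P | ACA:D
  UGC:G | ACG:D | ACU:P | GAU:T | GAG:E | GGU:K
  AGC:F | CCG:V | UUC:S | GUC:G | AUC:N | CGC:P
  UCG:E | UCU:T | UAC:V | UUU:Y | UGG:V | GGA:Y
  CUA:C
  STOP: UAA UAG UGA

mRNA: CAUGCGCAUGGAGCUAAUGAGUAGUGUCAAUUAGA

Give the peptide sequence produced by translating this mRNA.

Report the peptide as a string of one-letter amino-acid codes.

Answer: RPRECRIIGR

Derivation:
start AUG at pos 1
pos 1: AUG -> R; peptide=R
pos 4: CGC -> P; peptide=RP
pos 7: AUG -> R; peptide=RPR
pos 10: GAG -> E; peptide=RPRE
pos 13: CUA -> C; peptide=RPREC
pos 16: AUG -> R; peptide=RPRECR
pos 19: AGU -> I; peptide=RPRECRI
pos 22: AGU -> I; peptide=RPRECRII
pos 25: GUC -> G; peptide=RPRECRIIG
pos 28: AAU -> R; peptide=RPRECRIIGR
pos 31: UAG -> STOP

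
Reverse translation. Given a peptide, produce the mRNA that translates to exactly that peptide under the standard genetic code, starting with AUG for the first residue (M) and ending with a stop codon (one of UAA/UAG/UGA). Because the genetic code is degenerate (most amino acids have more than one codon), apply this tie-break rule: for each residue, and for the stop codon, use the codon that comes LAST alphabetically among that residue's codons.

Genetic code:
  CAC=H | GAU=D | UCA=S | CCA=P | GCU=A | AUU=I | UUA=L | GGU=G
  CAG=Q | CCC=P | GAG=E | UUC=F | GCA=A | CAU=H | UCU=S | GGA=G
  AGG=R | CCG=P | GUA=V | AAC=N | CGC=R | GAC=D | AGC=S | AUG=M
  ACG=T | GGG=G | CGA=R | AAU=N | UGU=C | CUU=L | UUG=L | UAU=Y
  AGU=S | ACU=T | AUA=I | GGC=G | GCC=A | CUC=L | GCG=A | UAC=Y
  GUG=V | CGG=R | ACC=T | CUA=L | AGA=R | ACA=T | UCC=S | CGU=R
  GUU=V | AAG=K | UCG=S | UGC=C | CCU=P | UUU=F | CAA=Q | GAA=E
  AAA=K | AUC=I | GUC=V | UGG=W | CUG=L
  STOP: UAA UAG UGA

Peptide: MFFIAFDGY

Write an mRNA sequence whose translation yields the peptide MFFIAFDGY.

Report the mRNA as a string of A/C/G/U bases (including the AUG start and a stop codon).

residue 1: M -> AUG (start codon)
residue 2: F codons sorted = UUC,UUU -> pick last = UUU
residue 3: F codons sorted = UUC,UUU -> pick last = UUU
residue 4: I codons sorted = AUA,AUC,AUU -> pick last = AUU
residue 5: A codons sorted = GCA,GCC,GCG,GCU -> pick last = GCU
residue 6: F codons sorted = UUC,UUU -> pick last = UUU
residue 7: D codons sorted = GAC,GAU -> pick last = GAU
residue 8: G codons sorted = GGA,GGC,GGG,GGU -> pick last = GGU
residue 9: Y codons sorted = UAC,UAU -> pick last = UAU
terminator: stop codons sorted = UAA,UAG,UGA -> pick last = UGA

Answer: mRNA: AUGUUUUUUAUUGCUUUUGAUGGUUAUUGA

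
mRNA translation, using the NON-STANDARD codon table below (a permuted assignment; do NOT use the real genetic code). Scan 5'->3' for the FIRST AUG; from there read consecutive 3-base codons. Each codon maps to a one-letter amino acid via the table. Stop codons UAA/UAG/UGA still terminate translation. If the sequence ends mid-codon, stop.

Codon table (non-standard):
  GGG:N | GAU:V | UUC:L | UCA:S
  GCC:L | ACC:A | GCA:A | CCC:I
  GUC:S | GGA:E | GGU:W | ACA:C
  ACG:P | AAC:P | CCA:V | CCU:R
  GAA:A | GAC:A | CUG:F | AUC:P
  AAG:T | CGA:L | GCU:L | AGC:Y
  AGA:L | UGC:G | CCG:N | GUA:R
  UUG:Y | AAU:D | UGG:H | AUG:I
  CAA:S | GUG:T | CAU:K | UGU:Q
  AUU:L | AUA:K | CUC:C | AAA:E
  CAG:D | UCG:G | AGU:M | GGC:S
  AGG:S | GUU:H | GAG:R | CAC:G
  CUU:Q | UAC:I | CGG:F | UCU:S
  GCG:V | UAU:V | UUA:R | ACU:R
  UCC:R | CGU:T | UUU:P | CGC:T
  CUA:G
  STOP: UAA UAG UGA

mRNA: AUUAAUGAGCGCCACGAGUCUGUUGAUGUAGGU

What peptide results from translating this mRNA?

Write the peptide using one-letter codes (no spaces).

start AUG at pos 4
pos 4: AUG -> I; peptide=I
pos 7: AGC -> Y; peptide=IY
pos 10: GCC -> L; peptide=IYL
pos 13: ACG -> P; peptide=IYLP
pos 16: AGU -> M; peptide=IYLPM
pos 19: CUG -> F; peptide=IYLPMF
pos 22: UUG -> Y; peptide=IYLPMFY
pos 25: AUG -> I; peptide=IYLPMFYI
pos 28: UAG -> STOP

Answer: IYLPMFYI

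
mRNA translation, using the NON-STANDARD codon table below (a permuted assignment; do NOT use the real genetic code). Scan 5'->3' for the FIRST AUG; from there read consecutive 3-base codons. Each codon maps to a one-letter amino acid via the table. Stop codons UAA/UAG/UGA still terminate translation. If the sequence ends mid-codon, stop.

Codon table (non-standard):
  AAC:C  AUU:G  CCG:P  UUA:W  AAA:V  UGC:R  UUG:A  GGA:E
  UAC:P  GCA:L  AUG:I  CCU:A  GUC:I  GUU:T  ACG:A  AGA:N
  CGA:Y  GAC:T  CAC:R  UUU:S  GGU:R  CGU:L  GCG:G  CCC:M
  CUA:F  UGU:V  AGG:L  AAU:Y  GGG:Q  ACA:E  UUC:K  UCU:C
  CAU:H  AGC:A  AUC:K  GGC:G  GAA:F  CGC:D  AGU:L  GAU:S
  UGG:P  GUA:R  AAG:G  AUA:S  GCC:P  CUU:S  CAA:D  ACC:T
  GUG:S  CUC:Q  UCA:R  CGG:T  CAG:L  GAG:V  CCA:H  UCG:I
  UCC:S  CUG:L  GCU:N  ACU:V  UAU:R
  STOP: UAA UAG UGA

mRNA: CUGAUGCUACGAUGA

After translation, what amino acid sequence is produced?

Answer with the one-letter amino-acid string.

Answer: IFY

Derivation:
start AUG at pos 3
pos 3: AUG -> I; peptide=I
pos 6: CUA -> F; peptide=IF
pos 9: CGA -> Y; peptide=IFY
pos 12: UGA -> STOP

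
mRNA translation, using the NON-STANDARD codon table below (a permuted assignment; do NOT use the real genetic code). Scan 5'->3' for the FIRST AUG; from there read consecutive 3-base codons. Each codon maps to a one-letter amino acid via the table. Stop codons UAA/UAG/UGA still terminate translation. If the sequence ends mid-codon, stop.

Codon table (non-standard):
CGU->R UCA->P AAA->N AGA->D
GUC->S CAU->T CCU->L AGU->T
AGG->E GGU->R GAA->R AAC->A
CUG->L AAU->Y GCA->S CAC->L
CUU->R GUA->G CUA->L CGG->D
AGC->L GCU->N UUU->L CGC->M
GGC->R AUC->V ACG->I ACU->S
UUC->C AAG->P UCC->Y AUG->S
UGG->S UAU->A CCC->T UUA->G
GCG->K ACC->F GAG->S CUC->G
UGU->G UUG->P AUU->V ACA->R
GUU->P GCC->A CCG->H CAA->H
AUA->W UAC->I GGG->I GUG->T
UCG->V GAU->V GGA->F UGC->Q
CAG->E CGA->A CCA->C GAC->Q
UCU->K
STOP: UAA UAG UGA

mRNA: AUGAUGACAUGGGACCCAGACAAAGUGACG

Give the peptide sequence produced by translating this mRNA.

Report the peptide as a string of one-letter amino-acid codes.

start AUG at pos 0
pos 0: AUG -> S; peptide=S
pos 3: AUG -> S; peptide=SS
pos 6: ACA -> R; peptide=SSR
pos 9: UGG -> S; peptide=SSRS
pos 12: GAC -> Q; peptide=SSRSQ
pos 15: CCA -> C; peptide=SSRSQC
pos 18: GAC -> Q; peptide=SSRSQCQ
pos 21: AAA -> N; peptide=SSRSQCQN
pos 24: GUG -> T; peptide=SSRSQCQNT
pos 27: ACG -> I; peptide=SSRSQCQNTI
pos 30: only 0 nt remain (<3), stop (end of mRNA)

Answer: SSRSQCQNTI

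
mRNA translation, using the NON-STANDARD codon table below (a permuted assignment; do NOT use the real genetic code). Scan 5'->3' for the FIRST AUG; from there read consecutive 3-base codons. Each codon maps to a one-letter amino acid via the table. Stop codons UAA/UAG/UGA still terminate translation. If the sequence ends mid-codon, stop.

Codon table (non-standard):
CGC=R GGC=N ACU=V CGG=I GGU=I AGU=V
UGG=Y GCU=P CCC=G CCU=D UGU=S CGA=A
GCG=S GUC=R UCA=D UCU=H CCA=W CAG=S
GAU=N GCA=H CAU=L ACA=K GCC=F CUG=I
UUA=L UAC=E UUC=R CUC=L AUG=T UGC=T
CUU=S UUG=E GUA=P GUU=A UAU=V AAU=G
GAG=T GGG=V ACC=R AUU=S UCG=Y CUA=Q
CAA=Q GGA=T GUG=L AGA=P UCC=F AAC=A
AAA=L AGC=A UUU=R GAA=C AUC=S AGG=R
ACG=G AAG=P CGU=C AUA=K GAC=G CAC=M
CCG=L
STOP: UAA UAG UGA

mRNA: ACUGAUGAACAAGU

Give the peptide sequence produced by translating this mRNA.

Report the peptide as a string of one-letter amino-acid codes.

Answer: TAP

Derivation:
start AUG at pos 4
pos 4: AUG -> T; peptide=T
pos 7: AAC -> A; peptide=TA
pos 10: AAG -> P; peptide=TAP
pos 13: only 1 nt remain (<3), stop (end of mRNA)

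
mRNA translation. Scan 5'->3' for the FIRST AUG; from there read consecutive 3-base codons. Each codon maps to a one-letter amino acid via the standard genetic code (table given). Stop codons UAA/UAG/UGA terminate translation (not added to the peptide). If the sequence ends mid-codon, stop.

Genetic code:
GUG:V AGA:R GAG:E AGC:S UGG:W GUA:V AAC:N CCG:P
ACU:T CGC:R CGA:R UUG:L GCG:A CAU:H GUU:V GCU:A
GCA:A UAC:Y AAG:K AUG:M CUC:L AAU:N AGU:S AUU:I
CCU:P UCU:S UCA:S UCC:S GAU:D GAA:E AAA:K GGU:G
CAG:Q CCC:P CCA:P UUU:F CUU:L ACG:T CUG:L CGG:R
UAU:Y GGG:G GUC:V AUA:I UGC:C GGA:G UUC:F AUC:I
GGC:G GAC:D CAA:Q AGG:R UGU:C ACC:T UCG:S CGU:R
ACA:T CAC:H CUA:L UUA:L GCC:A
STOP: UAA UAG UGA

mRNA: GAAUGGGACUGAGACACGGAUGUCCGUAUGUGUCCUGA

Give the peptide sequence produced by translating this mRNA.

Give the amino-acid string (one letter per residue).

Answer: MGLRHGCPYVS

Derivation:
start AUG at pos 2
pos 2: AUG -> M; peptide=M
pos 5: GGA -> G; peptide=MG
pos 8: CUG -> L; peptide=MGL
pos 11: AGA -> R; peptide=MGLR
pos 14: CAC -> H; peptide=MGLRH
pos 17: GGA -> G; peptide=MGLRHG
pos 20: UGU -> C; peptide=MGLRHGC
pos 23: CCG -> P; peptide=MGLRHGCP
pos 26: UAU -> Y; peptide=MGLRHGCPY
pos 29: GUG -> V; peptide=MGLRHGCPYV
pos 32: UCC -> S; peptide=MGLRHGCPYVS
pos 35: UGA -> STOP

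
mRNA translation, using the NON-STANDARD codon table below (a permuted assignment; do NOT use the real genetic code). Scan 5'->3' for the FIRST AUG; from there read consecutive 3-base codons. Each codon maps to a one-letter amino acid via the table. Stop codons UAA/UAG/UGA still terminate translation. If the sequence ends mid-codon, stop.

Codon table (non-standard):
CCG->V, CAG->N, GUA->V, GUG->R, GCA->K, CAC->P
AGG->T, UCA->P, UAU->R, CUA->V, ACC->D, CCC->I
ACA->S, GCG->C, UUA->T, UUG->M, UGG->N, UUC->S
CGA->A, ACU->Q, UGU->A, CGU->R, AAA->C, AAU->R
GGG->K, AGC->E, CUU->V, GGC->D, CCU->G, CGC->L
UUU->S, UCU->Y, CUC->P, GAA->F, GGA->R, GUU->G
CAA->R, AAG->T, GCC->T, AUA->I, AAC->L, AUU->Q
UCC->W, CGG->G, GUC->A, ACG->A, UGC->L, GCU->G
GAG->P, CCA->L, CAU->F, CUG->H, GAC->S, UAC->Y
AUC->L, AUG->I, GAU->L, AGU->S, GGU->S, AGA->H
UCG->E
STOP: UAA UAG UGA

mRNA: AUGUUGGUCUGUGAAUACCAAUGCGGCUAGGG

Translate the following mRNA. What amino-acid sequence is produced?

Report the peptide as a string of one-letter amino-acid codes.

start AUG at pos 0
pos 0: AUG -> I; peptide=I
pos 3: UUG -> M; peptide=IM
pos 6: GUC -> A; peptide=IMA
pos 9: UGU -> A; peptide=IMAA
pos 12: GAA -> F; peptide=IMAAF
pos 15: UAC -> Y; peptide=IMAAFY
pos 18: CAA -> R; peptide=IMAAFYR
pos 21: UGC -> L; peptide=IMAAFYRL
pos 24: GGC -> D; peptide=IMAAFYRLD
pos 27: UAG -> STOP

Answer: IMAAFYRLD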